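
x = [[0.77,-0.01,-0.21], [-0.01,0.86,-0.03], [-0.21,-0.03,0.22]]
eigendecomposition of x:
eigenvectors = [[-0.32,-0.95,0.01], [-0.04,0.01,-1.0], [-0.95,0.32,0.04]]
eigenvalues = [0.15, 0.84, 0.86]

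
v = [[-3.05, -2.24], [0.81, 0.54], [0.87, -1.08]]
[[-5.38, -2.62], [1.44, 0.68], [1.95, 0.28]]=v@[[1.94, 0.66], [-0.24, 0.27]]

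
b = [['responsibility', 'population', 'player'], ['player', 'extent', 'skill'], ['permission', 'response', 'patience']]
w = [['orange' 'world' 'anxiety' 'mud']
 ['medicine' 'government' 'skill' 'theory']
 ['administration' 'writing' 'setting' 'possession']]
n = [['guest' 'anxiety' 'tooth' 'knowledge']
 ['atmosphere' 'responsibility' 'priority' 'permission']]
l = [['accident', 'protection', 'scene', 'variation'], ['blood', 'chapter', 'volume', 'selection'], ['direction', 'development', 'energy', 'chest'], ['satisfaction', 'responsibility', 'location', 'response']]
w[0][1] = 'world'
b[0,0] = 'responsibility'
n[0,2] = 'tooth'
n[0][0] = 'guest'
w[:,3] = ['mud', 'theory', 'possession']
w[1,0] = 'medicine'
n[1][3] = 'permission'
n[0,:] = ['guest', 'anxiety', 'tooth', 'knowledge']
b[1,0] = 'player'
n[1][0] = 'atmosphere'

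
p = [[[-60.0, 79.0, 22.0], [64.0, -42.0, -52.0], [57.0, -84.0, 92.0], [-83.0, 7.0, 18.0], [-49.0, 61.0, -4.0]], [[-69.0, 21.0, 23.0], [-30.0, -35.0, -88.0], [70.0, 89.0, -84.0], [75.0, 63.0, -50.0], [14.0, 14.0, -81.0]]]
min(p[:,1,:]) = -88.0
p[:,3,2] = [18.0, -50.0]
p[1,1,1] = -35.0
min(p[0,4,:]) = -49.0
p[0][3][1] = 7.0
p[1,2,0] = 70.0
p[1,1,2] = -88.0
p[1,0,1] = 21.0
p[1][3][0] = 75.0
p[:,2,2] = [92.0, -84.0]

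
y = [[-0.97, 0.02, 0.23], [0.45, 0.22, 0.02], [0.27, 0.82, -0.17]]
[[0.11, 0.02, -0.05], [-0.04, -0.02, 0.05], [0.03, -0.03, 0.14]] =y @ [[-0.13, -0.02, 0.04],[0.07, -0.03, 0.15],[-0.07, 0.01, -0.05]]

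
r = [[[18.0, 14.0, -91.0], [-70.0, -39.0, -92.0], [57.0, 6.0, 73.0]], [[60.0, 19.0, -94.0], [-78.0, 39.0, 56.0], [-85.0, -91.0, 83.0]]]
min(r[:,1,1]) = -39.0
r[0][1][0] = -70.0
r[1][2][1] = -91.0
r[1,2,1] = -91.0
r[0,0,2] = -91.0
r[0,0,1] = 14.0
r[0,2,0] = 57.0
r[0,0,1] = 14.0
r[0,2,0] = 57.0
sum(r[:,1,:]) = -184.0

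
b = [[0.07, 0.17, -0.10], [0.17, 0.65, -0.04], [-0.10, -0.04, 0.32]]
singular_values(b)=[0.71, 0.33, 0.0]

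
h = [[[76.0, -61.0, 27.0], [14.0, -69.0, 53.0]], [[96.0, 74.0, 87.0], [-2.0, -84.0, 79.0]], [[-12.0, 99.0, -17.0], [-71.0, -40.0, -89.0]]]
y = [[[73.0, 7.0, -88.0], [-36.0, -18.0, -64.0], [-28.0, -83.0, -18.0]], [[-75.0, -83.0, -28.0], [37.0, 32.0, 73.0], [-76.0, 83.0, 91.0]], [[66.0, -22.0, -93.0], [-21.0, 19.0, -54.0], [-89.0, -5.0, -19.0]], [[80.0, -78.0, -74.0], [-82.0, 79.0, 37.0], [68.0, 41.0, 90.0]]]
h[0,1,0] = 14.0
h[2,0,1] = 99.0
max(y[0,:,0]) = 73.0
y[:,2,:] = [[-28.0, -83.0, -18.0], [-76.0, 83.0, 91.0], [-89.0, -5.0, -19.0], [68.0, 41.0, 90.0]]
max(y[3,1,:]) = 79.0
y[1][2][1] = 83.0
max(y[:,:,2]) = 91.0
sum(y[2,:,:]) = -218.0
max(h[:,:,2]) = 87.0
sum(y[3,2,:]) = 199.0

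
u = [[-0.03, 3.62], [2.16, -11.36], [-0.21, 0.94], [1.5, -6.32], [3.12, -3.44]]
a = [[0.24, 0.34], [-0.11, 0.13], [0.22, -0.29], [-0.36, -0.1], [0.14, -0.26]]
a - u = [[0.27, -3.28], [-2.27, 11.49], [0.43, -1.23], [-1.86, 6.22], [-2.98, 3.18]]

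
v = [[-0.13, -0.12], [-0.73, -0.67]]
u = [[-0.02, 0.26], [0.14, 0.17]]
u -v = [[0.11, 0.38], [0.87, 0.84]]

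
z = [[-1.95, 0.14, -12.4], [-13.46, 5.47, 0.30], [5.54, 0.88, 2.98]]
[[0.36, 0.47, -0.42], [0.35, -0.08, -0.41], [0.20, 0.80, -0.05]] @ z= [[-9.36, 2.25, -5.57], [-1.88, -0.75, -5.59], [-11.44, 4.36, -2.39]]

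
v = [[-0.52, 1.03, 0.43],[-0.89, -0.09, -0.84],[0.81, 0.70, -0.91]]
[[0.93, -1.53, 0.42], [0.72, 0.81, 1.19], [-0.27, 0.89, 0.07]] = v @[[-0.82, 0.36, -0.80],[0.51, -0.78, 0.25],[-0.04, -1.26, -0.6]]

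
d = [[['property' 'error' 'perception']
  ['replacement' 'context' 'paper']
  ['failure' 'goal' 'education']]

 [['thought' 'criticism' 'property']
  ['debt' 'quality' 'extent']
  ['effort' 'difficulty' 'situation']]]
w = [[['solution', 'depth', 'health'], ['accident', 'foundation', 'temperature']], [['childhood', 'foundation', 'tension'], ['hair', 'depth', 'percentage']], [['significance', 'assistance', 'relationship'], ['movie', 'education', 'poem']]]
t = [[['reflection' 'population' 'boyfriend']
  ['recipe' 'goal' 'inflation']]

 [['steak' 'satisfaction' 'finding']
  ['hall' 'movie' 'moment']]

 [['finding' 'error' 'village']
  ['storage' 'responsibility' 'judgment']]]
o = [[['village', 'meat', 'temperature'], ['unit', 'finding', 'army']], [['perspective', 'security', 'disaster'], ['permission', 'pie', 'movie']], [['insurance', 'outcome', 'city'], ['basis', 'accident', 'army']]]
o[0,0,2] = 'temperature'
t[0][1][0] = 'recipe'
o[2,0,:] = ['insurance', 'outcome', 'city']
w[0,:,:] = [['solution', 'depth', 'health'], ['accident', 'foundation', 'temperature']]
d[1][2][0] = 'effort'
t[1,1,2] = 'moment'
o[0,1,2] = 'army'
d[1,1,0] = 'debt'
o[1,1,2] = 'movie'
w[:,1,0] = ['accident', 'hair', 'movie']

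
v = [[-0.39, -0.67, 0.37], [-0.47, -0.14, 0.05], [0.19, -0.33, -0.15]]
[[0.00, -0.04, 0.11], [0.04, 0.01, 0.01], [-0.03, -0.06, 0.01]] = v @ [[-0.11, -0.04, 0.02],[0.04, 0.12, -0.1],[-0.04, 0.07, 0.15]]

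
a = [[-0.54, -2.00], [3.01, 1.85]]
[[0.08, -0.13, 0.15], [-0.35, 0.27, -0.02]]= a @ [[-0.11, 0.06, 0.05], [-0.01, 0.05, -0.09]]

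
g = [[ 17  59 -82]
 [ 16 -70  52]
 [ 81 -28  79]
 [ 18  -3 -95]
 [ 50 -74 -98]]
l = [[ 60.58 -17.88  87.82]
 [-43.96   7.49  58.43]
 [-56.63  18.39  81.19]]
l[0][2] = 87.82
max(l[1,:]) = 58.43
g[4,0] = 50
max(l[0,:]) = 87.82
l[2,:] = [-56.63, 18.39, 81.19]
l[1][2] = 58.43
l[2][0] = -56.63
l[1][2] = 58.43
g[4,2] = -98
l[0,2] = 87.82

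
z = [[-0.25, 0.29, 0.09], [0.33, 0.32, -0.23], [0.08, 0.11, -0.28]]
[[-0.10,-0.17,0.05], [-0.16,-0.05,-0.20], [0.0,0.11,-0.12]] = z @ [[-0.23, -0.09, -0.25], [-0.45, -0.48, -0.15], [-0.26, -0.6, 0.29]]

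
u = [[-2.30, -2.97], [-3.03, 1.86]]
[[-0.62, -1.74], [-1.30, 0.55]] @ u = [[6.7, -1.40], [1.32, 4.88]]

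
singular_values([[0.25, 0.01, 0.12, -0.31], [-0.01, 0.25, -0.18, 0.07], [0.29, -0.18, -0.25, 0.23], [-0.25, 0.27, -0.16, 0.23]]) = [0.63, 0.49, 0.29, 0.02]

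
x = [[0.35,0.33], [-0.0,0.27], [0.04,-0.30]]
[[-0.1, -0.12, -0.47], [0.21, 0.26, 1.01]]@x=[[-0.05, 0.08],[0.11, -0.16]]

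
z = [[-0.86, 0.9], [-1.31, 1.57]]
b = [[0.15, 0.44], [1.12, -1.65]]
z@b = [[0.88, -1.86], [1.56, -3.17]]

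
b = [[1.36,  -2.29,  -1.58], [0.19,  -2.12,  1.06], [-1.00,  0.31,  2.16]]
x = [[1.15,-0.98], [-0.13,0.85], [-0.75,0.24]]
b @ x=[[3.05, -3.66], [-0.30, -1.73], [-2.81, 1.76]]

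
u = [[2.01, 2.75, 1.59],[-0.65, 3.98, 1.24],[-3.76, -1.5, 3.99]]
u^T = [[2.01, -0.65, -3.76], [2.75, 3.98, -1.5], [1.59, 1.24, 3.99]]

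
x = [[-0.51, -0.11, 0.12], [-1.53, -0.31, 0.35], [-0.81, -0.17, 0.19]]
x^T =[[-0.51, -1.53, -0.81], [-0.11, -0.31, -0.17], [0.12, 0.35, 0.19]]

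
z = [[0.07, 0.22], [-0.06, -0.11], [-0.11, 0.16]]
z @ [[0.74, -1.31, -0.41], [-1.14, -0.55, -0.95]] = [[-0.2, -0.21, -0.24], [0.08, 0.14, 0.13], [-0.26, 0.06, -0.11]]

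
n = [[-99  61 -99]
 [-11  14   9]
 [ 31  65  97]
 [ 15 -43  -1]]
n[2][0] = 31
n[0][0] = -99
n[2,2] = 97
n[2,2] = 97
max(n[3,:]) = 15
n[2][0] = 31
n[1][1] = 14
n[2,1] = 65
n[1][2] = 9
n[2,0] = 31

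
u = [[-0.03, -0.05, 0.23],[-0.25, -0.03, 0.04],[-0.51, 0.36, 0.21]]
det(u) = -0.03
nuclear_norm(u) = 1.08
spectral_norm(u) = 0.69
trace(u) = 0.15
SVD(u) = [[-0.12, -0.98, -0.16], [-0.29, -0.12, 0.95], [-0.95, 0.16, -0.27]] @ diag([0.6913106099871748, 0.2264112661904544, 0.16102043057076837]) @ [[0.81, -0.47, -0.34], [-0.09, 0.48, -0.87], [-0.58, -0.74, -0.35]]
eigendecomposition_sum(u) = [[0.17j,0.02-0.10j,0.10-0.02j], [-0.09-0.02j,0.05+0.02j,-0.00+0.06j], [-0.26+0.14j,(0.17-0.06j),0.11+0.14j]] + [[0.00-0.17j, (0.02+0.1j), 0.10+0.02j], [-0.09+0.02j, (0.05-0.02j), (-0-0.06j)], [-0.26-0.14j, 0.17+0.06j, 0.11-0.14j]] + [[(-0.04+0j), (-0.08-0j), 0.03+0.00j],[-0.06+0.00j, -0.14-0.00j, 0.05+0.00j],[(0.01-0j), (0.02+0j), -0.01-0.00j]]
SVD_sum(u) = [[-0.06, 0.04, 0.03], [-0.16, 0.1, 0.07], [-0.53, 0.31, 0.23]] + [[0.02, -0.11, 0.19], [0.0, -0.01, 0.02], [-0.0, 0.02, -0.03]] + [[0.01, 0.02, 0.01], [-0.09, -0.11, -0.05], [0.03, 0.03, 0.02]]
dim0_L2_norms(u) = [0.57, 0.36, 0.31]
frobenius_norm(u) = 0.75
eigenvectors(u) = [[-0.22+0.42j, -0.22-0.42j, -0.50+0.00j], [(-0.21-0.18j), -0.21+0.18j, (-0.86+0j)], [(-0.84+0j), -0.84-0.00j, (0.14+0j)]]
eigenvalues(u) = [(0.17+0.33j), (0.17-0.33j), (-0.18+0j)]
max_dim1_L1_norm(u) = 1.08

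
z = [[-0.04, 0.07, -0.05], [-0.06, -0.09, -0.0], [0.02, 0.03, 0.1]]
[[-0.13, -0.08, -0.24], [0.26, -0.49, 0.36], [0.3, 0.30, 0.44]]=z @ [[-3.08, 4.6, -3.70], [-0.89, 2.42, -1.51], [3.87, 1.34, 5.60]]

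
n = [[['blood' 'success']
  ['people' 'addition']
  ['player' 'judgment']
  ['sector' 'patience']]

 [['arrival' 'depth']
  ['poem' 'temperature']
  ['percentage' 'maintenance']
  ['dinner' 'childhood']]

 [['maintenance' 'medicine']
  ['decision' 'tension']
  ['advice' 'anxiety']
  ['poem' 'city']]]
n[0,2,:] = ['player', 'judgment']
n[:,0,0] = ['blood', 'arrival', 'maintenance']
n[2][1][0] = 'decision'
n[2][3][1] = 'city'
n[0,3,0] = 'sector'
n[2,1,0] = 'decision'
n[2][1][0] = 'decision'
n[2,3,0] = 'poem'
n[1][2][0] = 'percentage'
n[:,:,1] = [['success', 'addition', 'judgment', 'patience'], ['depth', 'temperature', 'maintenance', 'childhood'], ['medicine', 'tension', 'anxiety', 'city']]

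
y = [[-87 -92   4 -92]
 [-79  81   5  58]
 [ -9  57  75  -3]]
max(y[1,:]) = 81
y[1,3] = 58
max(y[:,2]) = 75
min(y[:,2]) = 4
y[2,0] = -9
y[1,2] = 5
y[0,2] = 4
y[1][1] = 81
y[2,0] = -9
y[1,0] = -79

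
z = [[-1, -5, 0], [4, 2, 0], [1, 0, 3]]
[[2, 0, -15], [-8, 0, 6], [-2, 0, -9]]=z @ [[-2, 0, 0], [0, 0, 3], [0, 0, -3]]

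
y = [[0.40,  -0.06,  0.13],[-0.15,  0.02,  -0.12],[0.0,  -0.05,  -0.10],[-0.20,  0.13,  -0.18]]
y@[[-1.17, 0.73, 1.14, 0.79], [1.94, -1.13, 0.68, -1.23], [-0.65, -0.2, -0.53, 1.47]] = [[-0.67, 0.33, 0.35, 0.58], [0.29, -0.11, -0.09, -0.32], [-0.03, 0.08, 0.02, -0.09], [0.6, -0.26, -0.04, -0.58]]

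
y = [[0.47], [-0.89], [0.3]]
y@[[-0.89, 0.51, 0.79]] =[[-0.42, 0.24, 0.37],[0.79, -0.45, -0.7],[-0.27, 0.15, 0.24]]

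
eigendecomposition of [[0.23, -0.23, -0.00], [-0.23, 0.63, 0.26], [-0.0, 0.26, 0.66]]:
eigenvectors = [[0.85, -0.47, -0.23],  [0.48, 0.51, 0.72],  [-0.22, -0.72, 0.66]]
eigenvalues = [0.1, 0.48, 0.94]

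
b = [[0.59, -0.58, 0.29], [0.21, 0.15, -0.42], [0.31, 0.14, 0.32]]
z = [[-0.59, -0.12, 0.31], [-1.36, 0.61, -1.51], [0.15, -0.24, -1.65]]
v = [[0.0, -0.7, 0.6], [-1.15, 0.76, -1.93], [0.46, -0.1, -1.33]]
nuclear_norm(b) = 1.79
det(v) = 1.55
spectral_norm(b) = 0.92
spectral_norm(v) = 2.65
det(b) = 0.17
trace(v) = -0.57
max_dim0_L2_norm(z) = 2.26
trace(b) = 1.06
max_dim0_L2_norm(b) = 0.7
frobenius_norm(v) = 2.91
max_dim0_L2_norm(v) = 2.42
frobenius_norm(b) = 1.11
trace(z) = -1.63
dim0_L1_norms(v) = [1.61, 1.56, 3.86]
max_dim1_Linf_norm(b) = 0.59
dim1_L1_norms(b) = [1.46, 0.78, 0.77]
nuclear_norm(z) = 4.11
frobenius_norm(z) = 2.79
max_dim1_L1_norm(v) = 3.84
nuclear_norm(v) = 4.27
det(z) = 1.18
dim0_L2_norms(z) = [1.49, 0.67, 2.26]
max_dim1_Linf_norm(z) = 1.65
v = b + z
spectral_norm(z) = 2.44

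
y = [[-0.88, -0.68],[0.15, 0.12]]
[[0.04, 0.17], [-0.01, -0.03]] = y @ [[-0.05, -0.09],[0.0, -0.13]]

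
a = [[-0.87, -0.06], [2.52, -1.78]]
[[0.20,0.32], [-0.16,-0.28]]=a @ [[-0.22, -0.35],[-0.22, -0.34]]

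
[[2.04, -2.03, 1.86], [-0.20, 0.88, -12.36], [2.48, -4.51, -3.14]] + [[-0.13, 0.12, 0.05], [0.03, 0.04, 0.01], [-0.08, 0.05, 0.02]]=[[1.91, -1.91, 1.91], [-0.17, 0.92, -12.35], [2.40, -4.46, -3.12]]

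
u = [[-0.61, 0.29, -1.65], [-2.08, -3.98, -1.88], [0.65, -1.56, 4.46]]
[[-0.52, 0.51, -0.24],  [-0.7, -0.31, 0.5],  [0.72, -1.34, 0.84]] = u @ [[0.89, -0.26, -0.06], [-0.26, 0.29, -0.16], [-0.06, -0.16, 0.14]]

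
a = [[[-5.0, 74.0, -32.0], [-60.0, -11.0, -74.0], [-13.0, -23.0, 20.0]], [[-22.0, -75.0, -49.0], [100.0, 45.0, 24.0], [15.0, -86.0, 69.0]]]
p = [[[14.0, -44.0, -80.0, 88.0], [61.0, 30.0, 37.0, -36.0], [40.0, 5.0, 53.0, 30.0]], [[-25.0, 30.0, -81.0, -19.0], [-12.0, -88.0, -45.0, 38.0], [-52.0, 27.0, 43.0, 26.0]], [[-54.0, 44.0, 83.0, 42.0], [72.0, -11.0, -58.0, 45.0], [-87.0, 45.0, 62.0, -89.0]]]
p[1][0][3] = -19.0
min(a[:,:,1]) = -86.0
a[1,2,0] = 15.0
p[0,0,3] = 88.0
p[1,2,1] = 27.0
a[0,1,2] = -74.0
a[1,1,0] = 100.0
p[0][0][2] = -80.0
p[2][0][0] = -54.0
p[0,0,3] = 88.0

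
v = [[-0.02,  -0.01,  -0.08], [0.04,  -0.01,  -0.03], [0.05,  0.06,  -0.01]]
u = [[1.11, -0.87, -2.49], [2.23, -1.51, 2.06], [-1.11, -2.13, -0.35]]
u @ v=[[-0.18, -0.15, -0.04], [-0.00, 0.12, -0.15], [-0.08, 0.01, 0.16]]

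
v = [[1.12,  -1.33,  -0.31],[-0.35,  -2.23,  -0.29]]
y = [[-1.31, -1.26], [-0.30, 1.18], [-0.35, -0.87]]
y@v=[[-1.03, 4.55, 0.77],[-0.75, -2.23, -0.25],[-0.09, 2.41, 0.36]]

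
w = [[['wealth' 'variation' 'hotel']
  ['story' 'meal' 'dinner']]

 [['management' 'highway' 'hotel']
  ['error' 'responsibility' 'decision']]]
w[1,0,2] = 'hotel'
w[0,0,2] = 'hotel'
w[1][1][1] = 'responsibility'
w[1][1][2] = 'decision'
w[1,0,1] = 'highway'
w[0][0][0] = 'wealth'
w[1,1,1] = 'responsibility'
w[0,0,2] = 'hotel'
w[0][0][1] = 'variation'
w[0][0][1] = 'variation'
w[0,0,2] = 'hotel'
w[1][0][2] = 'hotel'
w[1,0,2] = 'hotel'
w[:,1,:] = [['story', 'meal', 'dinner'], ['error', 'responsibility', 'decision']]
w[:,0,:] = [['wealth', 'variation', 'hotel'], ['management', 'highway', 'hotel']]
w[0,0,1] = 'variation'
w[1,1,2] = 'decision'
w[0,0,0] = 'wealth'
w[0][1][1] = 'meal'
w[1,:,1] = ['highway', 'responsibility']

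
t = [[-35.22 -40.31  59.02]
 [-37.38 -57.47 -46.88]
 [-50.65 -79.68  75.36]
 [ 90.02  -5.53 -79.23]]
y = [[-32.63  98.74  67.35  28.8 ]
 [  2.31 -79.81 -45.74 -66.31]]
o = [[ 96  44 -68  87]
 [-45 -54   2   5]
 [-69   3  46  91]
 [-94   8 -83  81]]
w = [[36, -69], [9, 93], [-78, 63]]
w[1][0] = 9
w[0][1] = -69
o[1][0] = -45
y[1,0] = 2.31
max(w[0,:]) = 36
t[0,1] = -40.31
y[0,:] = [-32.63, 98.74, 67.35, 28.8]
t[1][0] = -37.38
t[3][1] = -5.53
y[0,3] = 28.8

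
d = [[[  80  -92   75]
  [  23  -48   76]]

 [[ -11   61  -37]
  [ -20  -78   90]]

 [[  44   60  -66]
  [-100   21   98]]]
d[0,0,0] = 80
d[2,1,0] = -100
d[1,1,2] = 90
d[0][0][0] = 80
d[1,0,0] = -11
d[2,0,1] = 60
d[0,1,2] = 76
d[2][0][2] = -66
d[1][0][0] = -11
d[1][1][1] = -78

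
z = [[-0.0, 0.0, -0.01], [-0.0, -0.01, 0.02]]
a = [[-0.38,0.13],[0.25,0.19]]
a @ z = [[0.0,-0.00,0.01],[0.00,-0.00,0.0]]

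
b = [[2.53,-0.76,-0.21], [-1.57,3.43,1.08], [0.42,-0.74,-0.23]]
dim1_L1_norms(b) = [3.5, 6.08, 1.39]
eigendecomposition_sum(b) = [[1.38, -1.38, -0.42], [-2.79, 2.78, 0.85], [0.63, -0.63, -0.19]] + [[1.15, 0.62, 0.21], [1.22, 0.65, 0.23], [-0.21, -0.11, -0.04]] + [[0.0, -0.00, -0.0], [0.0, -0.0, -0.0], [-0.0, 0.0, 0.00]]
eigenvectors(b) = [[0.44, -0.68, -0.01], [-0.88, -0.72, -0.31], [0.20, 0.12, 0.95]]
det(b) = 0.01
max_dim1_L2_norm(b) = 3.92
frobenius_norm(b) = 4.82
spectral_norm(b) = 4.47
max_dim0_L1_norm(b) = 4.93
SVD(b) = [[-0.48,-0.88,-0.04],[0.86,-0.47,0.20],[-0.2,0.07,0.98]] @ diag([4.467918929264395, 1.7981649730468363, 0.0017807943097646233]) @ [[-0.59, 0.77, 0.24], [-0.81, -0.56, -0.19], [-0.01, -0.31, 0.95]]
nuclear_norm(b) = 6.27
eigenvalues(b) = [3.97, 1.76, 0.0]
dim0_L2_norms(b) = [3.01, 3.59, 1.12]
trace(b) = 5.73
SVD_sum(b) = [[1.25,-1.64,-0.51], [-2.26,2.96,0.92], [0.51,-0.67,-0.21]] + [[1.28, 0.88, 0.30], [0.69, 0.47, 0.16], [-0.09, -0.07, -0.02]] + [[0.00, 0.0, -0.00], [-0.00, -0.0, 0.00], [-0.0, -0.0, 0.0]]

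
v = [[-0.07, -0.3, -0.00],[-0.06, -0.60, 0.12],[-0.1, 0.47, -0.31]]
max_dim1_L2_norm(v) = 0.61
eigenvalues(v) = [0.0, -0.24, -0.74]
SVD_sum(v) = [[-0.00, -0.27, 0.09], [-0.0, -0.57, 0.20], [0.00, 0.52, -0.18]] + [[-0.07, -0.03, -0.09], [-0.06, -0.03, -0.08], [-0.1, -0.05, -0.13]] + [[0.0,-0.0,-0.0], [-0.0,0.0,0.0], [-0.0,0.0,0.00]]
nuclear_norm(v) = 1.10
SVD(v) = [[-0.33, 0.51, -0.79], [-0.7, 0.43, 0.57], [0.63, 0.74, 0.22]] @ diag([0.8634440267288298, 0.23316115654681366, 0.0005364550836560804]) @ [[0.00,0.95,-0.32], [-0.58,-0.26,-0.77], [-0.81,0.19,0.55]]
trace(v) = -0.98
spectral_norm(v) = 0.86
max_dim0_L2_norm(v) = 0.82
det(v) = 0.00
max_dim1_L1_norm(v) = 0.88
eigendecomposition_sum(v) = [[0.00, -0.00, -0.00], [-0.0, 0.0, 0.00], [-0.00, 0.0, 0.0]] + [[-0.06, -0.04, -0.07], [-0.03, -0.02, -0.04], [-0.13, -0.09, -0.15]] + [[-0.01,-0.26,0.07], [-0.03,-0.58,0.16], [0.03,0.56,-0.16]]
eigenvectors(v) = [[-0.81, 0.41, -0.3], [0.19, 0.23, -0.68], [0.55, 0.89, 0.67]]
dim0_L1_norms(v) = [0.23, 1.37, 0.43]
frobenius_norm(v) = 0.89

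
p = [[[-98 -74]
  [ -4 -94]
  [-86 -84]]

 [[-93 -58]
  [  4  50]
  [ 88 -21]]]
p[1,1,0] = 4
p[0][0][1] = -74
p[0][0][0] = -98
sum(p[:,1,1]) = -44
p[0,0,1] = -74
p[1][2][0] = 88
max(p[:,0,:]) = -58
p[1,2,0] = 88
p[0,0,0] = -98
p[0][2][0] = -86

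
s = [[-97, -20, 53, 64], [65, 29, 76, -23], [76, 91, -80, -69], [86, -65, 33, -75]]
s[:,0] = [-97, 65, 76, 86]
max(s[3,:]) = 86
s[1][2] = 76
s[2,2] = -80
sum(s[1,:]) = 147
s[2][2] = -80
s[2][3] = -69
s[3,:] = [86, -65, 33, -75]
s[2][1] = 91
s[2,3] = -69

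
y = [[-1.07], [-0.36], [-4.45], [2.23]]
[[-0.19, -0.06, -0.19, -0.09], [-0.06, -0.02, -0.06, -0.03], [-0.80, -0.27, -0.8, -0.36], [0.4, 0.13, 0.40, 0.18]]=y@ [[0.18,0.06,0.18,0.08]]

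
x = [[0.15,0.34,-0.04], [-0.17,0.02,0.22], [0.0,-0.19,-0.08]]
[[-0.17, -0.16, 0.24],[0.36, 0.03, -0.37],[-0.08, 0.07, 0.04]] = x @ [[0.03, -0.75, 0.84], [-0.3, -0.18, 0.21], [1.7, -0.44, -1.03]]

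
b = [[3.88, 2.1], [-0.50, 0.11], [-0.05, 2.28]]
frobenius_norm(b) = 4.99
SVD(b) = [[-0.96, 0.26], [0.08, -0.19], [-0.28, -0.95]] @ diag([4.575383320519516, 1.9983161587476097]) @ [[-0.82, -0.58], [0.58, -0.82]]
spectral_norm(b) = 4.58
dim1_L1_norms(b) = [5.98, 0.61, 2.33]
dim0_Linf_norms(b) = [3.88, 2.28]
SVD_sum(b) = [[3.58, 2.53], [-0.28, -0.20], [1.04, 0.73]] + [[0.3, -0.43], [-0.22, 0.31], [-1.09, 1.55]]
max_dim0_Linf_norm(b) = 3.88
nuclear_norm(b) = 6.57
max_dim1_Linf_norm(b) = 3.88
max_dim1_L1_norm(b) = 5.98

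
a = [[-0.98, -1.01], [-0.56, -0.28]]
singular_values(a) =[1.53, 0.19]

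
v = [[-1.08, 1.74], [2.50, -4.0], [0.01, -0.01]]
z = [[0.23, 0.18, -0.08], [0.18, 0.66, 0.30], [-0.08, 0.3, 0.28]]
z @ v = [[0.20, -0.32],[1.46, -2.33],[0.84, -1.34]]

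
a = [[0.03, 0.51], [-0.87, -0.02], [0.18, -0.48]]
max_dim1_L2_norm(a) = 0.87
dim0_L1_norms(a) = [1.08, 1.01]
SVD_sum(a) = [[-0.06, 0.01], [-0.84, 0.15], [0.26, -0.04]] + [[0.09, 0.50], [-0.03, -0.17], [-0.08, -0.44]]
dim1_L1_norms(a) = [0.54, 0.89, 0.66]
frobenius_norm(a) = 1.13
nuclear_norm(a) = 1.59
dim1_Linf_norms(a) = [0.51, 0.87, 0.48]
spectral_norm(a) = 0.89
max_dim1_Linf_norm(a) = 0.87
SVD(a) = [[0.06, -0.73], [0.95, 0.24], [-0.29, 0.64]] @ diag([0.8941717513544988, 0.6939429941138019]) @ [[-0.99, 0.17],[-0.17, -0.99]]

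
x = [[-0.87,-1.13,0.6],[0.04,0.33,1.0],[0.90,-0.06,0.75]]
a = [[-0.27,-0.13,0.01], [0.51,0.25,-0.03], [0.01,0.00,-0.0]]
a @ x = [[0.24,0.26,-0.28], [-0.46,-0.49,0.53], [-0.01,-0.01,0.01]]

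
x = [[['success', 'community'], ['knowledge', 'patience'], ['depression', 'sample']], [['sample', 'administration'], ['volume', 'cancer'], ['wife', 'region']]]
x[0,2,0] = 'depression'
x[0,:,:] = [['success', 'community'], ['knowledge', 'patience'], ['depression', 'sample']]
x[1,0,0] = 'sample'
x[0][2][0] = 'depression'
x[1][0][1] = 'administration'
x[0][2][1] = 'sample'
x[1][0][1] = 'administration'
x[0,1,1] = 'patience'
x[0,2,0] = 'depression'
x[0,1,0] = 'knowledge'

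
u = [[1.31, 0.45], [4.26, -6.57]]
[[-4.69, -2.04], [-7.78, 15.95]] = u @ [[-3.26, -0.59],  [-0.93, -2.81]]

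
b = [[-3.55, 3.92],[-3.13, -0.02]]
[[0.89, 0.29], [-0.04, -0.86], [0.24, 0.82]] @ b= [[-4.07,3.48],[2.83,-0.14],[-3.42,0.92]]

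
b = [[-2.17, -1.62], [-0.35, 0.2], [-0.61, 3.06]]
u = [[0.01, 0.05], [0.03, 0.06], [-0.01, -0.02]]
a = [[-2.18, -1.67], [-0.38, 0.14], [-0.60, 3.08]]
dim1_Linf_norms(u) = [0.05, 0.06, 0.02]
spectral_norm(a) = 3.56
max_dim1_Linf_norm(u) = 0.06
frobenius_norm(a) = 4.19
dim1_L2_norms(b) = [2.71, 0.4, 3.12]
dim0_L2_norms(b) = [2.28, 3.47]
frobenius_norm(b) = 4.15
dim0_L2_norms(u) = [0.03, 0.08]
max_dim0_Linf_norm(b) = 3.06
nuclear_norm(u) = 0.10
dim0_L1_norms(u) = [0.05, 0.13]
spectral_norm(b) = 3.52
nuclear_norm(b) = 5.72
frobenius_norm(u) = 0.09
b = u + a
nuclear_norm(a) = 5.77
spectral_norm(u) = 0.09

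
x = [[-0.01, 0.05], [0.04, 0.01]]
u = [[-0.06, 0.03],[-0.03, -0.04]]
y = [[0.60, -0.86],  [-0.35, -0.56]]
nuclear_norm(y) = 1.68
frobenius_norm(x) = 0.07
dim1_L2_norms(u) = [0.07, 0.05]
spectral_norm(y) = 1.09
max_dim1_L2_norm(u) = 0.07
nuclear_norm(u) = 0.12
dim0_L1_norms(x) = [0.05, 0.06]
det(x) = -0.00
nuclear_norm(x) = 0.09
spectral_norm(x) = 0.05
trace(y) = 0.04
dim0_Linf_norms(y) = [0.6, 0.86]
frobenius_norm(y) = 1.24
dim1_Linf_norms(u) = [0.06, 0.04]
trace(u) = -0.10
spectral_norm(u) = 0.07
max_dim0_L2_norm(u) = 0.07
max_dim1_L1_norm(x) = 0.06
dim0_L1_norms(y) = [0.95, 1.42]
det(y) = -0.64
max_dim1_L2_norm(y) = 1.05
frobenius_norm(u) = 0.08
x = y @ u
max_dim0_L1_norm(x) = 0.06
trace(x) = 0.00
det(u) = 0.00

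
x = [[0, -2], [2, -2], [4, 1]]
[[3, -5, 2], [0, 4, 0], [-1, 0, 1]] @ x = [[-2, 6], [8, -8], [4, 3]]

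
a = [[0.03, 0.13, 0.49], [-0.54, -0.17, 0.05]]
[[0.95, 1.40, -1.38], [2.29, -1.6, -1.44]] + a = [[0.98, 1.53, -0.89], [1.75, -1.77, -1.39]]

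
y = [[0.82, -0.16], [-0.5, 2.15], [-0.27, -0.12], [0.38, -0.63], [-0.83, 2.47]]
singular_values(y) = [3.51, 0.83]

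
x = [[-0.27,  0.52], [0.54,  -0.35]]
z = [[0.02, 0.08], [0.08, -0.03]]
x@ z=[[0.04, -0.04], [-0.02, 0.05]]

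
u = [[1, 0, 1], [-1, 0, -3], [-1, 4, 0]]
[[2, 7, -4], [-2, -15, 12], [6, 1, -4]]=u@[[2, 3, 0], [2, 1, -1], [0, 4, -4]]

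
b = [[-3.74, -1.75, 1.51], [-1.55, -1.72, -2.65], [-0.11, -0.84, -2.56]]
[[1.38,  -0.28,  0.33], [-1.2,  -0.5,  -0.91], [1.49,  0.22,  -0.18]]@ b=[[-4.76, -2.21, 1.98], [5.36, 3.72, 1.84], [-5.89, -2.83, 2.13]]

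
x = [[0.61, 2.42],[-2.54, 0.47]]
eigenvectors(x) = [[(-0.02-0.7j), (-0.02+0.7j)],[0.72+0.00j, 0.72-0.00j]]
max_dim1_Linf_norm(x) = 2.54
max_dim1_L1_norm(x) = 3.03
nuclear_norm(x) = 5.08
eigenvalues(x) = [(0.54+2.48j), (0.54-2.48j)]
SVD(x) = [[-0.51, 0.86], [0.86, 0.51]] @ diag([2.6303049772763543, 2.445914088130496]) @ [[-0.95, -0.32], [-0.32, 0.95]]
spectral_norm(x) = 2.63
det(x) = 6.43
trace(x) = 1.08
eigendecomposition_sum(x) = [[(0.3+1.23j), 1.21-0.26j], [-1.27+0.28j, (0.23+1.25j)]] + [[(0.3-1.23j), 1.21+0.26j], [(-1.27-0.28j), 0.23-1.25j]]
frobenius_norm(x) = 3.59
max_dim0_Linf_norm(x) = 2.54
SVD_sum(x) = [[1.28, 0.43], [-2.14, -0.72]] + [[-0.67, 1.99], [-0.40, 1.19]]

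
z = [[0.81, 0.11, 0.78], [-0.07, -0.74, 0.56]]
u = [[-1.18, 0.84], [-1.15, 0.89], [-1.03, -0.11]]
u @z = [[-1.01, -0.75, -0.45], [-0.99, -0.79, -0.40], [-0.83, -0.03, -0.86]]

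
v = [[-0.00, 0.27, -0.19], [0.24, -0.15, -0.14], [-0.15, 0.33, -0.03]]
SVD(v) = [[-0.53, -0.66, -0.54], [0.44, -0.75, 0.49], [-0.73, 0.02, 0.69]] @ diag([0.5006350814107366, 0.299869523531949, 0.021042436113407486]) @ [[0.43, -0.9, 0.12],[-0.61, -0.19, 0.77],[0.66, 0.4, 0.63]]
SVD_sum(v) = [[-0.11, 0.24, -0.03],[0.09, -0.2, 0.03],[-0.16, 0.33, -0.04]] + [[0.12, 0.04, -0.15], [0.14, 0.04, -0.17], [-0.0, -0.0, 0.0]] + [[-0.01, -0.00, -0.01],[0.01, 0.0, 0.01],[0.01, 0.01, 0.01]]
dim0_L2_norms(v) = [0.28, 0.45, 0.24]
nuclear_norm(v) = 0.82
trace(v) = -0.18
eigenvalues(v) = [(-0.34+0j), (0.08+0.06j), (0.08-0.06j)]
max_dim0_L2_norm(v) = 0.45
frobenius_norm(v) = 0.58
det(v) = -0.00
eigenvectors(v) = [[(-0.65+0j), 0.72+0.00j, 0.72-0.00j],[0.33+0.00j, 0.50+0.00j, (0.5-0j)],[(-0.68+0j), (0.42-0.22j), (0.42+0.22j)]]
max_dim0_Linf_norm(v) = 0.33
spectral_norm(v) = 0.50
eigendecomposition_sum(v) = [[(-0.2+0j), 0.28-0.00j, (0.01-0j)], [(0.1-0j), (-0.14+0j), (-0+0j)], [(-0.21+0j), (0.29-0j), 0.01-0.00j]] + [[(0.1-0.1j), -0.00+0.07j, (-0.1+0.13j)], [(0.07-0.07j), -0.00+0.05j, -0.07+0.09j], [0.03-0.09j, (0.02+0.04j), (-0.02+0.11j)]] + [[(0.1+0.1j), (-0-0.07j), (-0.1-0.13j)], [(0.07+0.07j), -0.00-0.05j, -0.07-0.09j], [0.03+0.09j, (0.02-0.04j), (-0.02-0.11j)]]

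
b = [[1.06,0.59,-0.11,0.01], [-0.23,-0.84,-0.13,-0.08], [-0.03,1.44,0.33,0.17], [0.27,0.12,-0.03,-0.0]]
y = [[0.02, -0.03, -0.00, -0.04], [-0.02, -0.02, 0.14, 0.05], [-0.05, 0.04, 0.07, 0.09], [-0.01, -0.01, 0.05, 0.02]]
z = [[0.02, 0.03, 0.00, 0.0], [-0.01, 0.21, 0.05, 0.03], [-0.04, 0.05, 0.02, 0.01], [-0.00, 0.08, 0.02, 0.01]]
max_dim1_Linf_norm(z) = 0.21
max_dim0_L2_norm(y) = 0.16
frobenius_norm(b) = 2.14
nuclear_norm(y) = 0.29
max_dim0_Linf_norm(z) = 0.21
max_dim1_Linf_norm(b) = 1.44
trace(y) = 0.09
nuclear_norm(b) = 2.91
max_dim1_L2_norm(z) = 0.22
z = y @ b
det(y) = 0.00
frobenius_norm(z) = 0.25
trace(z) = 0.26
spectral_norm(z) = 0.24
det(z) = 0.00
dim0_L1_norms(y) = [0.1, 0.1, 0.26, 0.2]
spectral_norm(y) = 0.20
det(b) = 0.00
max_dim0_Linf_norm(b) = 1.44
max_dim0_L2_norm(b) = 1.77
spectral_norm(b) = 1.88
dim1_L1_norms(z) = [0.05, 0.3, 0.12, 0.11]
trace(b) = 0.55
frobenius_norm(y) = 0.21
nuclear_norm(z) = 0.29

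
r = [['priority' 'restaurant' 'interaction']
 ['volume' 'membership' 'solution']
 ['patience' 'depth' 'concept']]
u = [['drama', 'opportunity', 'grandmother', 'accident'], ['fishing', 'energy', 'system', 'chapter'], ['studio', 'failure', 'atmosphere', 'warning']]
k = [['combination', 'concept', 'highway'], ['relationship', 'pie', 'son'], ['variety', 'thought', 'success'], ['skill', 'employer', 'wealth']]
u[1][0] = 'fishing'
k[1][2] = 'son'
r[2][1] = 'depth'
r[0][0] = 'priority'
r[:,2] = ['interaction', 'solution', 'concept']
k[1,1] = 'pie'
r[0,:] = ['priority', 'restaurant', 'interaction']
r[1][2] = 'solution'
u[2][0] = 'studio'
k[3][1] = 'employer'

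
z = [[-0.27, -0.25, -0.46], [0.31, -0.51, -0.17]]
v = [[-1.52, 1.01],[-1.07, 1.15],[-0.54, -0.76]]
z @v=[[0.93, -0.21],[0.17, -0.14]]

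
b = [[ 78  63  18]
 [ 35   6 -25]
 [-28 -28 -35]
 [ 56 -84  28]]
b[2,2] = -35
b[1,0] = 35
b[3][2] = 28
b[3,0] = 56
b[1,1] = 6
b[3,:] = [56, -84, 28]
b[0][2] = 18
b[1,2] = -25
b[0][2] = 18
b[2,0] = -28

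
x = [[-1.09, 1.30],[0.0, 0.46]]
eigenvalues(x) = [-1.09, 0.46]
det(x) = -0.50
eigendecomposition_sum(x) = [[-1.09, 0.91], [-0.00, -0.00]] + [[0.00, 0.39], [0.00, 0.46]]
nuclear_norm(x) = 2.02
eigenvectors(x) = [[1.00, 0.64], [0.00, 0.77]]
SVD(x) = [[0.98, -0.21], [0.21, 0.98]] @ diag([1.7338017533050185, 0.2891910791093723]) @ [[-0.61, 0.79], [0.79, 0.61]]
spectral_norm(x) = 1.73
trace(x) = -0.63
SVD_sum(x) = [[-1.04,  1.34], [-0.22,  0.29]] + [[-0.05, -0.04], [0.22, 0.17]]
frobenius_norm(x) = 1.76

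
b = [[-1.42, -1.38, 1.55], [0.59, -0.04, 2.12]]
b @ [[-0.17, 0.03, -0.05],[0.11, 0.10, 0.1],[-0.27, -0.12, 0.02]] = [[-0.33, -0.37, -0.04], [-0.68, -0.24, 0.01]]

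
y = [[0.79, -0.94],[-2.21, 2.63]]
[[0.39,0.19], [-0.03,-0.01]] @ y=[[-0.11, 0.13], [-0.00, 0.00]]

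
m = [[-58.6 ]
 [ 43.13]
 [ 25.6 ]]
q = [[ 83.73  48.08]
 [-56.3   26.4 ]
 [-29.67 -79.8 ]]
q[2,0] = -29.67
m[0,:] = [-58.6]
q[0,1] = 48.08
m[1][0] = 43.13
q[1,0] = -56.3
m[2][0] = 25.6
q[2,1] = -79.8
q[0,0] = 83.73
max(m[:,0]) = 43.13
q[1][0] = -56.3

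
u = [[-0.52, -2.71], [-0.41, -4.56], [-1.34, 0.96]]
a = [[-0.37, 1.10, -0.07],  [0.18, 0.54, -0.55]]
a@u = [[-0.16, -4.08], [0.42, -3.48]]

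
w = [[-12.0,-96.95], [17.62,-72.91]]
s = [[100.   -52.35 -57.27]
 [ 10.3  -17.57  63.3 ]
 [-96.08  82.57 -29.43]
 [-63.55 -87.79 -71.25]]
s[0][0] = 100.0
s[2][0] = -96.08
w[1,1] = -72.91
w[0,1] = -96.95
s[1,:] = [10.3, -17.57, 63.3]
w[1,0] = 17.62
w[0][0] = -12.0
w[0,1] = -96.95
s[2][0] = -96.08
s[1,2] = 63.3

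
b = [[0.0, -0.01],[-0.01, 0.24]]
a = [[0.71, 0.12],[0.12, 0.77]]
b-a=[[-0.71,  -0.13], [-0.13,  -0.53]]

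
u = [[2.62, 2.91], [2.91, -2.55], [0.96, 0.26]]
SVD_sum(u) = [[3.23, 1.07], [1.86, 0.62], [0.94, 0.31]] + [[-0.61, 1.84], [1.05, -3.17], [0.02, -0.05]]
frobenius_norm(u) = 5.59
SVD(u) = [[-0.84,0.5], [-0.48,-0.86], [-0.25,-0.01]] @ diag([4.050246040838808, 3.858472108059037]) @ [[-0.95,-0.31], [-0.31,0.95]]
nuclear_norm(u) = 7.91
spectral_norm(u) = 4.05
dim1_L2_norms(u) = [3.92, 3.87, 0.99]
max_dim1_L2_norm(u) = 3.92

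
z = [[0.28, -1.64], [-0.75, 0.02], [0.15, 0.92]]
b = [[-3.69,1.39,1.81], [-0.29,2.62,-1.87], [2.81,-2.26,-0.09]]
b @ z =[[-1.80, 7.74], [-2.33, -1.19], [2.47, -4.74]]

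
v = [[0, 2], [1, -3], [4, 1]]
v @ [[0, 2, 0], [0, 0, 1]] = [[0, 0, 2], [0, 2, -3], [0, 8, 1]]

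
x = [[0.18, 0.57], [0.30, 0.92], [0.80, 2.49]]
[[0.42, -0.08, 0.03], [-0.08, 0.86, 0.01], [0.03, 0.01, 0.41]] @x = [[0.08,  0.24],  [0.25,  0.77],  [0.34,  1.05]]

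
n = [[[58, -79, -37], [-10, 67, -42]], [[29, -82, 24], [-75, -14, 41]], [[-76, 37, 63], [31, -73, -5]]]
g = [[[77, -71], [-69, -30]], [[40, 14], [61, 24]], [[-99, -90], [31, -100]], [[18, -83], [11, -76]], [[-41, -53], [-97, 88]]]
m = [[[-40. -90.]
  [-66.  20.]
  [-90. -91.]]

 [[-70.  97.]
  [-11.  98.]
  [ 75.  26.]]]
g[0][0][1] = -71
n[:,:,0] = [[58, -10], [29, -75], [-76, 31]]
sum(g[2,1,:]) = -69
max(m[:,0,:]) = 97.0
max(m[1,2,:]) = 75.0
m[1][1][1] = 98.0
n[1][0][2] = 24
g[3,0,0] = 18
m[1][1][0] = -11.0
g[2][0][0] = -99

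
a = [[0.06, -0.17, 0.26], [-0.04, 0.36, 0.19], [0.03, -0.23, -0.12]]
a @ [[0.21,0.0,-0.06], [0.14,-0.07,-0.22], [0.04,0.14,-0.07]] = [[-0.0,0.05,0.02], [0.05,0.00,-0.09], [-0.03,-0.00,0.06]]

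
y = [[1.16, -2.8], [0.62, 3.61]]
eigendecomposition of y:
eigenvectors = [[(0.9+0j), (0.9-0j)], [(-0.4-0.16j), (-0.4+0.16j)]]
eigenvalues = [(2.38+0.49j), (2.38-0.49j)]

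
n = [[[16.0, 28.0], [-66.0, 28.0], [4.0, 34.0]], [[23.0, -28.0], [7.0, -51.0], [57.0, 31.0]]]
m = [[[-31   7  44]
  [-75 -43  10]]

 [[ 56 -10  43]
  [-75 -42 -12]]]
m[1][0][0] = 56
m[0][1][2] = 10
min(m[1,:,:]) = -75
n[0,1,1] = 28.0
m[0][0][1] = 7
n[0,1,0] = -66.0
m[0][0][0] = -31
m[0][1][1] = -43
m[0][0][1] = 7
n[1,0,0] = 23.0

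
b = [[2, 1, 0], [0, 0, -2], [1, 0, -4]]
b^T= [[2, 0, 1], [1, 0, 0], [0, -2, -4]]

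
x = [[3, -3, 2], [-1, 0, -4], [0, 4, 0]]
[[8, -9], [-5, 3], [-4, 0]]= x @[[1, -3], [-1, 0], [1, 0]]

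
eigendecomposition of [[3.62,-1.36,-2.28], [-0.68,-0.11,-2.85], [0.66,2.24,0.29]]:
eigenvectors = [[0.98+0.00j, -0.31+0.16j, (-0.31-0.16j)], [(-0.21+0j), -0.69+0.00j, -0.69-0.00j], [0.05+0.00j, (0.1+0.63j), 0.10-0.63j]]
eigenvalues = [(3.79+0j), (0.01+2.75j), (0.01-2.75j)]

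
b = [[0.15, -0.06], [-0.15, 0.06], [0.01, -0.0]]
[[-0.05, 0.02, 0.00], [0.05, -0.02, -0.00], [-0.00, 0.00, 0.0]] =b@[[-0.47,0.15,0.03], [-0.31,0.10,0.02]]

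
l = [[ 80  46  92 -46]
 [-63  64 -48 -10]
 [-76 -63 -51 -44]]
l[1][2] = -48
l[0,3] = -46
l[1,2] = -48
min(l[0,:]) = -46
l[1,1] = 64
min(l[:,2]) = -51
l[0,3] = -46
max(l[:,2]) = 92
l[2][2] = -51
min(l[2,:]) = -76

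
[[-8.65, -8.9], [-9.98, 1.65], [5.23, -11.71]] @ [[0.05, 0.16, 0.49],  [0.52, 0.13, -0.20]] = [[-5.06,  -2.54,  -2.46],  [0.36,  -1.38,  -5.22],  [-5.83,  -0.69,  4.9]]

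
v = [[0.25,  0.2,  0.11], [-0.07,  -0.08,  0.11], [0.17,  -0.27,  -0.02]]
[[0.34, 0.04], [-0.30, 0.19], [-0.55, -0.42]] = v @ [[0.1,-1.12], [2.18,0.73], [-1.06,1.55]]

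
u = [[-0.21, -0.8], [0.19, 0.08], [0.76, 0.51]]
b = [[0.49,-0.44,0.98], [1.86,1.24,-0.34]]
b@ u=[[0.56, 0.07], [-0.41, -1.56]]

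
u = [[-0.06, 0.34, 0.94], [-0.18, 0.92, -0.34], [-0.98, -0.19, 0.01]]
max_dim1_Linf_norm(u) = 0.98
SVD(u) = [[-0.91, 0.1, 0.41], [-0.28, 0.59, -0.76], [-0.32, -0.80, -0.51]] @ diag([1.0026449290374266, 0.9987457451069227, 0.9954948934607105]) @ [[0.41, -0.5, -0.76],[0.67, 0.73, -0.12],[0.61, -0.46, 0.64]]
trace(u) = 0.87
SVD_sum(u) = [[-0.38, 0.46, 0.69], [-0.12, 0.14, 0.21], [-0.13, 0.16, 0.24]] + [[0.07,0.07,-0.01], [0.4,0.43,-0.07], [-0.54,-0.58,0.09]] + [[0.25,-0.19,0.26], [-0.46,0.35,-0.48], [-0.31,0.23,-0.33]]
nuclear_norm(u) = 3.00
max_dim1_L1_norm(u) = 1.44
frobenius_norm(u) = 1.73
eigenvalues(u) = [(-0.06+1j), (-0.06-1j), (1+0j)]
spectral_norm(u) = 1.00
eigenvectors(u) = [[(-0.71+0j), (-0.71-0j), (-0.08+0j)], [0.05-0.18j, 0.05+0.18j, (-0.96+0j)], [(-0.02-0.68j), -0.02+0.68j, (0.26+0j)]]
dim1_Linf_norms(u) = [0.94, 0.92, 0.98]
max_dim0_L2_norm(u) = 1.0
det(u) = 1.00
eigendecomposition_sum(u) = [[(-0.03+0.5j), (0.13-0.03j), (0.48+0.04j)], [-0.13-0.04j, -0.00+0.04j, -0.05+0.12j], [-0.48-0.02j, (0.03+0.13j), -0.03+0.47j]] + [[-0.03-0.50j, 0.13+0.03j, (0.48-0.04j)],  [-0.13+0.04j, -0.00-0.04j, (-0.05-0.12j)],  [(-0.48+0.02j), (0.03-0.13j), (-0.03-0.47j)]] + [[0.01+0.00j, 0.07+0.00j, -0.02-0.00j], [0.07+0.00j, 0.92+0.00j, (-0.25-0j)], [(-0.02-0j), (-0.25-0j), (0.07+0j)]]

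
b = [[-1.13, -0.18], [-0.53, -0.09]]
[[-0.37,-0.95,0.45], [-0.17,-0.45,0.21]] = b @ [[0.24,0.74,-0.45], [0.53,0.64,0.3]]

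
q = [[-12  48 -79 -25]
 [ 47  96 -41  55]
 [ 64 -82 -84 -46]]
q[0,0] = -12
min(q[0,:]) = -79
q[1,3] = 55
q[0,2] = -79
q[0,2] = -79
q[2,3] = -46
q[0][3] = -25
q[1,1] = 96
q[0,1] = 48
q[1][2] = -41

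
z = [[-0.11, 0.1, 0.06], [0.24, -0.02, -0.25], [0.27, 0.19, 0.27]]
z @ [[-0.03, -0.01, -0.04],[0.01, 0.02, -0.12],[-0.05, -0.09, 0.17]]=[[0.00, -0.0, 0.0], [0.01, 0.02, -0.05], [-0.02, -0.02, 0.01]]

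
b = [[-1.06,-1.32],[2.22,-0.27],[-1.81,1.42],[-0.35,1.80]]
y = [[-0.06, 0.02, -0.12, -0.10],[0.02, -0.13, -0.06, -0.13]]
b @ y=[[0.04, 0.15, 0.21, 0.28], [-0.14, 0.08, -0.25, -0.19], [0.14, -0.22, 0.13, -0.0], [0.06, -0.24, -0.07, -0.2]]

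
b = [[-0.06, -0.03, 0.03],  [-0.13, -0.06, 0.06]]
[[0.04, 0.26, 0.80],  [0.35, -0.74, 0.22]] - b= [[0.1, 0.29, 0.77], [0.48, -0.68, 0.16]]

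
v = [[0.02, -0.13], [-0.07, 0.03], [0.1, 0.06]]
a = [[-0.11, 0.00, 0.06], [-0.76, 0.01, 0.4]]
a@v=[[0.00, 0.02], [0.02, 0.12]]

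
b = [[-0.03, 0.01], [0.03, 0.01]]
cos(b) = [[1.0,0.00], [0.00,1.0]]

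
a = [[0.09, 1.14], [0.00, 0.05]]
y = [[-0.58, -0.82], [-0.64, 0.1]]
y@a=[[-0.05, -0.70], [-0.06, -0.72]]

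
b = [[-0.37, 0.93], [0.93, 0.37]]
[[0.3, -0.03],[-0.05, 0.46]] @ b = [[-0.14,0.27], [0.45,0.12]]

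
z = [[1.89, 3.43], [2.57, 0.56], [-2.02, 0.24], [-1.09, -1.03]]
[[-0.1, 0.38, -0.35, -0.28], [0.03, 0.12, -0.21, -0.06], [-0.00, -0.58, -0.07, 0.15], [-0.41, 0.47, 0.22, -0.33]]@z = [[1.8, 0.07],[0.85, 0.18],[-1.51, -0.5],[0.35, -0.75]]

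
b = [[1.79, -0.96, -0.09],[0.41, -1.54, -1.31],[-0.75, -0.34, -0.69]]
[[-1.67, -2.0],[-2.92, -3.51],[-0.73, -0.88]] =b @ [[-0.86, -1.03], [-0.05, -0.06], [2.02, 2.43]]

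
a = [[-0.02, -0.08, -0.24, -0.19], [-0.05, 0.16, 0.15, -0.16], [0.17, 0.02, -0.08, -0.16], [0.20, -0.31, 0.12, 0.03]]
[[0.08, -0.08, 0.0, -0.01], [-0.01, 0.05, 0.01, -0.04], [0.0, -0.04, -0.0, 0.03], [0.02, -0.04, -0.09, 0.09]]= a@ [[-0.20, -0.08, -0.05, 0.25], [-0.23, 0.18, 0.21, -0.13], [-0.08, 0.22, -0.11, 0.02], [-0.21, 0.07, 0.05, 0.07]]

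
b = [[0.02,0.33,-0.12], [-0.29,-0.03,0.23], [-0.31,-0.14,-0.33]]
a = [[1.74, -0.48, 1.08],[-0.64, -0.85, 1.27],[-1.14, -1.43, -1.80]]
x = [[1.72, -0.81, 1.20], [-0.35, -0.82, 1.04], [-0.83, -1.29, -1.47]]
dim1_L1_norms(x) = [3.73, 2.21, 3.59]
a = x + b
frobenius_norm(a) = 3.71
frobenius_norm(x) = 3.38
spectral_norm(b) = 0.48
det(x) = 5.22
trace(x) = -0.57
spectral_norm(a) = 3.00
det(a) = 7.01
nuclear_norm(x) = 5.54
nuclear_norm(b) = 1.19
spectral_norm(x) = 2.68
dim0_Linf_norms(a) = [1.74, 1.43, 1.8]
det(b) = -0.06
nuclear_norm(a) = 6.07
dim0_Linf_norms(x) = [1.72, 1.29, 1.47]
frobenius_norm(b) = 0.70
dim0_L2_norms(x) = [1.94, 1.73, 2.16]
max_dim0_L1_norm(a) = 4.15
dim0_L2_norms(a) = [2.18, 1.73, 2.45]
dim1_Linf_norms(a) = [1.74, 1.27, 1.8]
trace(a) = -0.91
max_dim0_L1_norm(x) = 3.71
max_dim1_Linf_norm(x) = 1.72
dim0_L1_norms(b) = [0.62, 0.5, 0.68]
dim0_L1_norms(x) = [2.9, 2.92, 3.71]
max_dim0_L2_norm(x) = 2.16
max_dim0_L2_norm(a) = 2.45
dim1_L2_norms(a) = [2.1, 1.66, 2.57]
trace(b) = -0.34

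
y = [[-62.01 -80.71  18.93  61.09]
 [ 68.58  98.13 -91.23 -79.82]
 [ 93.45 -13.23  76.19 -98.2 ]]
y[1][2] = -91.23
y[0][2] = 18.93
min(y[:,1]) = -80.71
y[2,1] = -13.23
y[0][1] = -80.71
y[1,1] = 98.13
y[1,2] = -91.23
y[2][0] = 93.45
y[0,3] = 61.09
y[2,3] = -98.2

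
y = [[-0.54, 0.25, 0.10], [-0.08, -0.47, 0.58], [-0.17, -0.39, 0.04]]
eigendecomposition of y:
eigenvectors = [[-0.97+0.00j, (0.29-0.24j), (0.29+0.24j)],[(0.17+0j), 0.69+0.00j, 0.69-0.00j],[(-0.16+0j), (0.36+0.51j), 0.36-0.51j]]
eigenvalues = [(-0.57+0j), (-0.2+0.46j), (-0.2-0.46j)]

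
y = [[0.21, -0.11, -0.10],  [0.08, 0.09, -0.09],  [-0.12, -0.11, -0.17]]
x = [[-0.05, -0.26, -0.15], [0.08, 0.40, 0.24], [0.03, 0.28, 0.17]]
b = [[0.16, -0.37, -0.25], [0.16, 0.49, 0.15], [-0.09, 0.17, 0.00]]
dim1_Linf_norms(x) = [0.26, 0.4, 0.28]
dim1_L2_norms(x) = [0.3, 0.47, 0.33]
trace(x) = 0.52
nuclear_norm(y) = 0.63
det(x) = 0.00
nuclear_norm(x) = 0.68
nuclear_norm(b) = 1.04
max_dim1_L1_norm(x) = 0.72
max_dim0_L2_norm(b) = 0.64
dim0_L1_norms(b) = [0.41, 1.03, 0.4]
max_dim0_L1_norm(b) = 1.03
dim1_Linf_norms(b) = [0.37, 0.49, 0.17]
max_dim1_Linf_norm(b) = 0.49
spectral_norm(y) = 0.27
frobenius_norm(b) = 0.74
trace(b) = 0.65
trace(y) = 0.13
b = x + y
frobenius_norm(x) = 0.65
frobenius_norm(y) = 0.38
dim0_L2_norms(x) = [0.1, 0.55, 0.33]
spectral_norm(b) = 0.69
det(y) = -0.01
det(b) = -0.02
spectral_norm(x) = 0.65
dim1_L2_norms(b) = [0.47, 0.54, 0.19]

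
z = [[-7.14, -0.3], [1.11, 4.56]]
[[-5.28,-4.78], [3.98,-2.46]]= z @ [[0.71, 0.70], [0.7, -0.71]]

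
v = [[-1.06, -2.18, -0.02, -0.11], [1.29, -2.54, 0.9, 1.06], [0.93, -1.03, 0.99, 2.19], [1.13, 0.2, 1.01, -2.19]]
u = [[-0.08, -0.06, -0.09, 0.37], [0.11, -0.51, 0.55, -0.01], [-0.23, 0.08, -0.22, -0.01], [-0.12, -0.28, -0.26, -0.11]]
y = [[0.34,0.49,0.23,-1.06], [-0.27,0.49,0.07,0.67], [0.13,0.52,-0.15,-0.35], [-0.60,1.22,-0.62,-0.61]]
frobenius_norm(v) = 5.55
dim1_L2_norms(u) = [0.39, 0.76, 0.33, 0.42]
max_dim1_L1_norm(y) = 3.05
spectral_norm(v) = 4.23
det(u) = -0.02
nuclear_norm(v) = 9.72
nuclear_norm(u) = 1.77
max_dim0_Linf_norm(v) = 2.54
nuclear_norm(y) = 3.82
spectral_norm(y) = 1.87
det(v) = -12.49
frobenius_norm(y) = 2.31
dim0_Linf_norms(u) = [0.23, 0.51, 0.55, 0.37]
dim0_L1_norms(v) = [4.41, 5.95, 2.92, 5.55]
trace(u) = -0.92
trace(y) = 0.07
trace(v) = -4.80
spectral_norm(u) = 0.80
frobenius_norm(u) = 1.01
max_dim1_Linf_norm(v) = 2.54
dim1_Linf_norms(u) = [0.37, 0.55, 0.23, 0.28]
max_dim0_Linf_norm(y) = 1.22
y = u @ v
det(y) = 0.24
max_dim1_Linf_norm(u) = 0.55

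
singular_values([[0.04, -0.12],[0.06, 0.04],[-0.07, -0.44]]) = [0.46, 0.08]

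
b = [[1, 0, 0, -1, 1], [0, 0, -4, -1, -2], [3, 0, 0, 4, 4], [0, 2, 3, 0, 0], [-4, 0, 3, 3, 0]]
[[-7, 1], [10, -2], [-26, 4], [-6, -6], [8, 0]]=b@[[-2, 0], [-3, -3], [0, 0], [0, 0], [-5, 1]]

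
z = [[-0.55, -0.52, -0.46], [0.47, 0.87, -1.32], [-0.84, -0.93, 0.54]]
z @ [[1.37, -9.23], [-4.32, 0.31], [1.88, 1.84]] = [[0.63, 4.07],[-5.60, -6.50],[3.88, 8.46]]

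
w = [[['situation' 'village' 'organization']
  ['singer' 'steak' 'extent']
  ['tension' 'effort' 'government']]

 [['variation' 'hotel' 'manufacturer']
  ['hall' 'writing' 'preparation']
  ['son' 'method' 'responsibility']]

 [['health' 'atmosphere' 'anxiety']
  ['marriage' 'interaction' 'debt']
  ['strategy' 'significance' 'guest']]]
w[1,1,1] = 'writing'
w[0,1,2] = 'extent'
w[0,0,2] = 'organization'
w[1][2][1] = 'method'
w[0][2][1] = 'effort'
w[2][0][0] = 'health'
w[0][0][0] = 'situation'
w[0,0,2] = 'organization'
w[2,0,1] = 'atmosphere'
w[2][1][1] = 'interaction'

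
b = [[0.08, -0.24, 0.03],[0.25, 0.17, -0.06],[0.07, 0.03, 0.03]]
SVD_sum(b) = [[-0.09, -0.11, 0.03], [0.17, 0.23, -0.05], [0.04, 0.05, -0.01]] + [[0.17, -0.13, 0.01], [0.08, -0.06, 0.0], [0.03, -0.02, 0.0]] + [[-0.0, -0.00, -0.00], [-0.0, -0.00, -0.01], [0.00, 0.01, 0.04]]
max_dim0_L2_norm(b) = 0.3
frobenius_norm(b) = 0.41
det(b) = 0.00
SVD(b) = [[0.44, 0.9, -0.07],[-0.88, 0.41, -0.23],[-0.18, 0.17, 0.97]] @ diag([0.33242652149094404, 0.23314792472014248, 0.04164916575541147]) @ [[-0.59, -0.78, 0.18], [0.80, -0.60, 0.03], [0.09, 0.16, 0.98]]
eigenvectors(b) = [[(0.1-0.67j), 0.10+0.67j, 0.16+0.00j], [(-0.71+0j), (-0.71-0j), (0.14+0j)], [(-0.19-0.01j), (-0.19+0.01j), 0.98+0.00j]]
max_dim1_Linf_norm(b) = 0.25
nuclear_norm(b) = 0.61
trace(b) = 0.28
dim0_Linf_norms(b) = [0.25, 0.24, 0.06]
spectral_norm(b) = 0.33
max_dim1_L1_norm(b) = 0.48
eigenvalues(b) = [(0.12+0.24j), (0.12-0.24j), (0.05+0j)]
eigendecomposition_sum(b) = [[0.04+0.13j,-0.12+0.07j,(0.01-0.03j)], [0.13-0.06j,(0.09+0.11j),(-0.03-0.01j)], [(0.04-0.01j),0.02+0.03j,(-0.01-0j)]] + [[(0.04-0.13j), (-0.12-0.07j), 0.01+0.03j], [0.13+0.06j, 0.09-0.11j, -0.03+0.01j], [(0.04+0.01j), (0.02-0.03j), (-0.01+0j)]] + [[-0.00-0.00j, (-0-0j), (0.01+0j)], [(-0-0j), (-0-0j), 0.01+0.00j], [-0.00-0.00j, -0.01-0.00j, (0.05+0j)]]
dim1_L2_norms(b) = [0.25, 0.31, 0.08]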